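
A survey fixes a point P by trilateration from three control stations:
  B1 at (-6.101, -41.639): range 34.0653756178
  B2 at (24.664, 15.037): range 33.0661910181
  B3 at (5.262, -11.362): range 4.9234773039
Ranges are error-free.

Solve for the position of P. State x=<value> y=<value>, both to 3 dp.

eq1: (x + 6.101)² + (y + 41.639)² = 34.0653756178²
eq2: (x − 24.664)² + (y − 15.037)² = 33.0661910181²
eq3: (x − 5.262)² + (y + 11.362)² = 4.9234773039²
eq3−eq1, eq3−eq2 (x²,y² cancel):
  -22.726·x − 60.554·y = 478.035647
  38.804·x + 52.798·y = -391.491783
det = -22.726·52.798 − -60.554·38.804 = 1149.850068
x = (478.035647·52.798 − -60.554·-391.491783) / 1149.850068 = 1.333159
y = (-22.726·-391.491783 − 478.035647·38.804) / 1149.850068 = -8.394706

x=1.333 y=-8.395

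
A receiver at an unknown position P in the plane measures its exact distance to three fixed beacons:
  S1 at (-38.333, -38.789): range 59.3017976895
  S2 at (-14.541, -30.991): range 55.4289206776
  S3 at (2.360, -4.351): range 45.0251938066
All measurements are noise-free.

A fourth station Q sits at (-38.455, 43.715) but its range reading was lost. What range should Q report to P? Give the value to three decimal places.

eq1: (x + 38.333)² + (y + 38.789)² = 59.3017976895²
eq2: (x + 14.541)² + (y + 30.991)² = 55.4289206776²
eq3: (x − 2.360)² + (y + 4.351)² = 45.0251938066²
eq2−eq3, eq2−eq1 (x²,y² cancel):
  33.802·x + 53.280·y = -102.284791
  -47.584·x − 15.596·y = 1357.784686
det = 33.802·-15.596 − 53.280·-47.584 = 2008.099528
x = (-102.284791·-15.596 − 53.280·1357.784686) / 2008.099528 = -35.231090
y = (33.802·1357.784686 − -102.284791·-47.584) / 2008.099528 = 20.431616
|P − Q| = √((-35.231090 − -38.455)² + (20.431616 − 43.715)²) = 23.505522

23.506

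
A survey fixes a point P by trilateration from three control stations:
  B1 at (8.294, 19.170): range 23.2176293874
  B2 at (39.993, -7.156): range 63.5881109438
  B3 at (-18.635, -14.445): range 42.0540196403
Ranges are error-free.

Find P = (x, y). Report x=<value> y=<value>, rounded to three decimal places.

eq1: (x − 8.294)² + (y − 19.170)² = 23.2176293874²
eq2: (x − 39.993)² + (y + 7.156)² = 63.5881109438²
eq3: (x + 18.635)² + (y + 14.445)² = 42.0540196403²
eq2−eq3, eq2−eq1 (x²,y² cancel):
  -117.256·x − 14.578·y = 1180.180150
  -63.398·x + 52.652·y = 2290.020490
det = -117.256·52.652 − -14.578·-63.398 = -7097.978956
x = (1180.180150·52.652 − -14.578·2290.020490) / -7097.978956 = -13.457741
y = (-117.256·2290.020490 − 1180.180150·-63.398) / -7097.978956 = 27.289117

x=-13.458 y=27.289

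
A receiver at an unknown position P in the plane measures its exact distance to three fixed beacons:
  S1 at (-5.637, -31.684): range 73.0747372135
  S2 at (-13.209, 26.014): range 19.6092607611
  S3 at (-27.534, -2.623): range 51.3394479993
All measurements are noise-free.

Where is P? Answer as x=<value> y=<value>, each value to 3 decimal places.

eq1: (x + 5.637)² + (y + 31.684)² = 73.0747372135²
eq2: (x + 13.209)² + (y − 26.014)² = 19.6092607611²
eq3: (x + 27.534)² + (y + 2.623)² = 51.3394479993²
eq3−eq2, eq3−eq1 (x²,y² cancel):
  28.650·x + 57.274·y = 2337.420405
  43.794·x − 58.122·y = -2433.527958
det = 28.650·-58.122 − 57.274·43.794 = -4173.452856
x = (2337.420405·-58.122 − 57.274·-2433.527958) / -4173.452856 = -0.843985
y = (28.650·-2433.527958 − 2337.420405·43.794) / -4173.452856 = 41.233379

x=-0.844 y=41.233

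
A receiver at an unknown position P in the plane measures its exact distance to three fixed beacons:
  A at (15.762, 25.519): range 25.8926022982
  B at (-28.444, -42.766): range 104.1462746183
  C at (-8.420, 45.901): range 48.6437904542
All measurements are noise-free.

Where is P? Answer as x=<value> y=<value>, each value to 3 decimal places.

eq1: (x − 15.762)² + (y − 25.519)² = 25.8926022982²
eq2: (x + 28.444)² + (y + 42.766)² = 104.1462746183²
eq3: (x + 8.420)² + (y − 45.901)² = 48.6437904542²
eq1−eq3, eq1−eq2 (x²,y² cancel):
  -48.364·x + 40.764·y = -417.653300
  -88.412·x − 136.570·y = -8437.687776
det = -48.364·-136.570 − 40.764·-88.412 = 10209.098248
x = (-417.653300·-136.570 − 40.764·-8437.687776) / 10209.098248 = 39.277986
y = (-48.364·-8437.687776 − -417.653300·-88.412) / 10209.098248 = 36.355294

x=39.278 y=36.355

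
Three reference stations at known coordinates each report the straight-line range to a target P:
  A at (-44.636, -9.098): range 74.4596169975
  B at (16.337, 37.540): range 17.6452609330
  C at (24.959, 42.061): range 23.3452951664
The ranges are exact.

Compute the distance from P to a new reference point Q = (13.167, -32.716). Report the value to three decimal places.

81.932

eq1: (x + 44.636)² + (y + 9.098)² = 74.4596169975²
eq2: (x − 16.337)² + (y − 37.540)² = 17.6452609330²
eq3: (x − 24.959)² + (y − 42.061)² = 23.3452951664²
eq1−eq2, eq1−eq3 (x²,y² cancel):
  121.946·x + 93.276·y = 4833.882399
  139.190·x + 102.318·y = 5316.165059
det = 121.946·102.318 − 93.276·139.190 = -505.815612
x = (4833.882399·102.318 − 93.276·5316.165059) / -505.815612 = 2.525491
y = (121.946·5316.165059 − 4833.882399·139.190) / -505.815612 = 48.521687
|P − Q| = √((2.525491 − 13.167)² + (48.521687 − -32.716)²) = 81.931700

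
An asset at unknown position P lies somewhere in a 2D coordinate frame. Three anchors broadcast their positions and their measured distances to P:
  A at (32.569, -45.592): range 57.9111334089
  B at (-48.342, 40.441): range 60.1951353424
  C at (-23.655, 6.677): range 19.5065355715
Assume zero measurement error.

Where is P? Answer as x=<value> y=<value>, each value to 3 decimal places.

x=-6.774 y=-3.097

eq1: (x − 32.569)² + (y + 45.592)² = 57.9111334089²
eq2: (x + 48.342)² + (y − 40.441)² = 60.1951353424²
eq3: (x + 23.655)² + (y − 6.677)² = 19.5065355715²
eq2−eq1, eq2−eq3 (x²,y² cancel):
  161.822·x − 172.066·y = -563.298274
  49.374·x − 67.528·y = -125.332702
det = 161.822·-67.528 − -172.066·49.374 = -2431.929332
x = (-563.298274·-67.528 − -172.066·-125.332702) / -2431.929332 = -6.773597
y = (161.822·-125.332702 − -563.298274·49.374) / -2431.929332 = -3.096595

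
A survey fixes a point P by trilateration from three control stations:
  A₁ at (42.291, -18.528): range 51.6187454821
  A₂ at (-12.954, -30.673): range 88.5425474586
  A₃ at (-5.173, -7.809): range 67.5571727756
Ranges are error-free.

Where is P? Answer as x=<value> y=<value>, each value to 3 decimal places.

eq1: (x − 42.291)² + (y + 18.528)² = 51.6187454821²
eq2: (x + 12.954)² + (y + 30.673)² = 88.5425474586²
eq3: (x + 5.173)² + (y + 7.809)² = 67.5571727756²
eq2−eq3, eq2−eq1 (x²,y² cancel):
  15.562·x + 45.728·y = 2254.912482
  110.490·x + 24.290·y = 6198.464245
det = 15.562·24.290 − 45.728·110.490 = -4674.485740
x = (2254.912482·24.290 − 45.728·6198.464245) / -4674.485740 = 48.919081
y = (15.562·6198.464245 − 2254.912482·110.490) / -4674.485740 = 32.663439

x=48.919 y=32.663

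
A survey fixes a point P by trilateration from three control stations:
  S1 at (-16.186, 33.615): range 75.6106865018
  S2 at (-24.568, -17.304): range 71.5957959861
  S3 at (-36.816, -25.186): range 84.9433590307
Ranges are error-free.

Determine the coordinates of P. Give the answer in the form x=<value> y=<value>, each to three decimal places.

x=46.504 y=-8.658

eq1: (x + 16.186)² + (y − 33.615)² = 75.6106865018²
eq2: (x + 24.568)² + (y + 17.304)² = 71.5957959861²
eq3: (x + 36.816)² + (y + 25.186)² = 84.9433590307²
eq2−eq3, eq2−eq1 (x²,y² cancel):
  -24.496·x − 15.764·y = -1002.678829
  16.764·x + 101.838·y = -102.078129
det = -24.496·101.838 − -15.764·16.764 = -2230.355952
x = (-1002.678829·101.838 − -15.764·-102.078129) / -2230.355952 = 46.503773
y = (-24.496·-102.078129 − -1002.678829·16.764) / -2230.355952 = -8.657548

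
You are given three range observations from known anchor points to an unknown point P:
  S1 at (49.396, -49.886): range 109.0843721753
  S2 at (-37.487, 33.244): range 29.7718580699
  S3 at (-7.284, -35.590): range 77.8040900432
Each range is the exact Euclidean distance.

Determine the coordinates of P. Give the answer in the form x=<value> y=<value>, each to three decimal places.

x=-9.092 y=42.193

eq1: (x − 49.396)² + (y + 49.886)² = 109.0843721753²
eq2: (x + 37.487)² + (y − 33.244)² = 29.7718580699²
eq3: (x + 7.284)² + (y + 35.590)² = 77.8040900432²
eq1−eq2, eq1−eq3 (x²,y² cancel):
  -173.766·x + 166.260·y = 8594.897613
  -113.360·x + 28.592·y = 2237.050769
det = -173.766·28.592 − 166.260·-113.360 = 13878.916128
x = (8594.897613·28.592 − 166.260·2237.050769) / 13878.916128 = -9.091974
y = (-173.766·2237.050769 − 8594.897613·-113.360) / 13878.916128 = 42.193081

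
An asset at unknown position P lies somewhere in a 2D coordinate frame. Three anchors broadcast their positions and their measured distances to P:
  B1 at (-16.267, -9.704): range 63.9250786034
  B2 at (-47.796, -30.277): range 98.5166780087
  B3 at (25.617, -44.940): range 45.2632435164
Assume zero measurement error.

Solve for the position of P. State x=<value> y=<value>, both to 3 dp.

eq1: (x + 16.267)² + (y + 9.704)² = 63.9250786034²
eq2: (x + 47.796)² + (y + 30.277)² = 98.5166780087²
eq3: (x − 25.617)² + (y + 44.940)² = 45.2632435164²
eq1−eq3, eq1−eq2 (x²,y² cancel):
  83.768·x − 70.472·y = 4354.705845
  -63.058·x − 41.146·y = -2776.748731
det = 83.768·-41.146 − -70.472·-63.058 = -7890.541504
x = (4354.705845·-41.146 − -70.472·-2776.748731) / -7890.541504 = 47.507736
y = (83.768·-2776.748731 − 4354.705845·-63.058) / -7890.541504 = -5.322366

x=47.508 y=-5.322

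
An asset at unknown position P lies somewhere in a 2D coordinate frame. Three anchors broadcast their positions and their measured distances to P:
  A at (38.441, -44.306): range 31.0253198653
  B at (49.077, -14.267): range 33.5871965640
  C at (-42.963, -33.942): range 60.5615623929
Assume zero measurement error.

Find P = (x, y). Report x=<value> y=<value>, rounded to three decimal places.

x=16.486 y=-22.385

eq1: (x − 38.441)² + (y + 44.306)² = 31.0253198653²
eq2: (x − 49.077)² + (y + 14.267)² = 33.5871965640²
eq3: (x + 42.963)² + (y + 33.942)² = 60.5615623929²
eq1−eq3, eq1−eq2 (x²,y² cancel):
  -162.808·x + 20.728·y = -3147.985751
  21.272·x + 60.078·y = -994.162199
det = -162.808·60.078 − 20.728·21.272 = -10222.105040
x = (-3147.985751·60.078 − 20.728·-994.162199) / -10222.105040 = 16.485616
y = (-162.808·-994.162199 − -3147.985751·21.272) / -10222.105040 = -22.384970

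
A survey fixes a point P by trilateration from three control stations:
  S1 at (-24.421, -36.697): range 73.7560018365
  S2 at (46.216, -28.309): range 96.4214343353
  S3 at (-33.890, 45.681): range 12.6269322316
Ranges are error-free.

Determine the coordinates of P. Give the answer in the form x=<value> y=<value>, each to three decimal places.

eq1: (x + 24.421)² + (y + 36.697)² = 73.7560018365²
eq2: (x − 46.216)² + (y + 28.309)² = 96.4214343353²
eq3: (x + 33.890)² + (y − 45.681)² = 12.6269322316²
eq2−eq1, eq2−eq3 (x²,y² cancel):
  -141.274·x − 16.776·y = 2862.882105
  -160.212·x + 147.980·y = 9435.621306
det = -141.274·147.980 − -16.776·-160.212 = -23593.443032
x = (2862.882105·147.980 − -16.776·9435.621306) / -23593.443032 = -24.665382
y = (-141.274·9435.621306 − 2862.882105·-160.212) / -23593.443032 = 37.058597

x=-24.665 y=37.059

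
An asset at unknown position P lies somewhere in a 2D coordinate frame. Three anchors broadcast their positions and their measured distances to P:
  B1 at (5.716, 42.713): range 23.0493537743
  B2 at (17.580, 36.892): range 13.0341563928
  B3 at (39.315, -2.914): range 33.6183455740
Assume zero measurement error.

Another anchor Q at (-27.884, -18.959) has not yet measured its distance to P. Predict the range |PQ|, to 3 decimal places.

63.626

eq1: (x − 5.716)² + (y − 42.713)² = 23.0493537743²
eq2: (x − 17.580)² + (y − 36.892)² = 13.0341563928²
eq3: (x − 39.315)² + (y + 2.914)² = 33.6183455740²
eq3−eq2, eq3−eq1 (x²,y² cancel):
  -43.470·x + 79.612·y = 1076.219369
  -67.198·x + 91.254·y = 901.832854
det = -43.470·91.254 − 79.612·-67.198 = 1382.955796
x = (1076.219369·91.254 − 79.612·901.832854) / 1382.955796 = 19.098662
y = (-43.470·901.832854 − 1076.219369·-67.198) / 1382.955796 = 23.946619
|P − Q| = √((19.098662 − -27.884)² + (23.946619 − -18.959)²) = 63.625959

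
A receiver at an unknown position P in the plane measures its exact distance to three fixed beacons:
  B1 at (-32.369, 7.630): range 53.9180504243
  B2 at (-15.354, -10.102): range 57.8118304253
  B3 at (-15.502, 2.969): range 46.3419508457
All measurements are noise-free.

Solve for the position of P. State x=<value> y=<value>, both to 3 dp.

eq1: (x + 32.369)² + (y − 7.630)² = 53.9180504243²
eq2: (x + 15.354)² + (y + 10.102)² = 57.8118304253²
eq3: (x + 15.502)² + (y − 2.969)² = 46.3419508457²
eq3−eq1, eq3−eq2 (x²,y² cancel):
  -33.734·x + 9.322·y = 97.262343
  0.296·x − 26.142·y = -1105.962574
det = -33.734·-26.142 − 9.322·0.296 = 879.114916
x = (97.262343·-26.142 − 9.322·-1105.962574) / 879.114916 = 8.835194
y = (-33.734·-1105.962574 − 97.262343·0.296) / 879.114916 = 42.406005

x=8.835 y=42.406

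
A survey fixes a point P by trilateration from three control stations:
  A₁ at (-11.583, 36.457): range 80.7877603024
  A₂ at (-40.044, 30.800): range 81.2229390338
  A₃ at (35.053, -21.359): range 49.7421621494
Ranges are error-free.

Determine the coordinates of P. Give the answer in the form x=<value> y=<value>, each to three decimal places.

x=-9.087 y=-44.292

eq1: (x + 11.583)² + (y − 36.457)² = 80.7877603024²
eq2: (x + 40.044)² + (y − 30.800)² = 81.2229390338²
eq3: (x − 35.053)² + (y + 21.359)² = 49.7421621494²
eq2−eq1, eq2−eq3 (x²,y² cancel):
  56.922·x + 11.314·y = -1018.379587
  150.194·x − 104.318·y = 3255.640884
det = 56.922·-104.318 − 11.314·150.194 = -7637.284112
x = (-1018.379587·-104.318 − 11.314·3255.640884) / -7637.284112 = -9.087131
y = (56.922·3255.640884 − -1018.379587·150.194) / -7637.284112 = -44.292197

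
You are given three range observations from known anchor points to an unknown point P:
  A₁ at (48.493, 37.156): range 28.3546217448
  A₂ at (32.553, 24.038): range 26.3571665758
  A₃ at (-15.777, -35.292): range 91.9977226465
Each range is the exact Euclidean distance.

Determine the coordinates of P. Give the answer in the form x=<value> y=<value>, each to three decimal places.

eq1: (x − 48.493)² + (y − 37.156)² = 28.3546217448²
eq2: (x − 32.553)² + (y − 24.038)² = 26.3571665758²
eq3: (x + 15.777)² + (y + 35.292)² = 91.9977226465²
eq2−eq1, eq2−eq3 (x²,y² cancel):
  31.880·x + 26.236·y = 1985.331788
  -96.660·x − 118.660·y = -7911.965002
det = 31.880·-118.660 − 26.236·-96.660 = -1246.909040
x = (1985.331788·-118.660 − 26.236·-7911.965002) / -1246.909040 = 22.456454
y = (31.880·-7911.965002 − 1985.331788·-96.660) / -1246.909040 = 48.384663

x=22.456 y=48.385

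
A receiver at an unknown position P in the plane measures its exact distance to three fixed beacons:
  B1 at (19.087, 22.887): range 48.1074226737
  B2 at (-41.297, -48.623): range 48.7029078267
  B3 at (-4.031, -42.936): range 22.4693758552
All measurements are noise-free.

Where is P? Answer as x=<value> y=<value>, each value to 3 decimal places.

eq1: (x − 19.087)² + (y − 22.887)² = 48.1074226737²
eq2: (x + 41.297)² + (y + 48.623)² = 48.7029078267²
eq3: (x + 4.031)² + (y + 42.936)² = 22.4693758552²
eq3−eq1, eq3−eq2 (x²,y² cancel):
  46.236·x + 131.646·y = -2781.071984
  -74.532·x − 11.374·y = 342.788902
det = 46.236·-11.374 − 131.646·-74.532 = 9285.951408
x = (-2781.071984·-11.374 − 131.646·342.788902) / 9285.951408 = -1.453257
y = (46.236·342.788902 − -2781.071984·-74.532) / 9285.951408 = -20.614976

x=-1.453 y=-20.615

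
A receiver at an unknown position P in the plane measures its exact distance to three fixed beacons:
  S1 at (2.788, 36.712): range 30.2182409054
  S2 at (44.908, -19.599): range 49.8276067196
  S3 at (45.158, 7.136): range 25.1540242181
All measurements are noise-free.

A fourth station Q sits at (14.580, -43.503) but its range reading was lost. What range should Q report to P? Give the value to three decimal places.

eq1: (x − 2.788)² + (y − 36.712)² = 30.2182409054²
eq2: (x − 44.908)² + (y + 19.599)² = 49.8276067196²
eq3: (x − 45.158)² + (y − 7.136)² = 25.1540242181²
eq3−eq1, eq3−eq2 (x²,y² cancel):
  -84.740·x + 59.152·y = -1015.040721
  -0.500·x − 53.470·y = -1539.383652
det = -84.740·-53.470 − 59.152·-0.500 = 4560.623800
x = (-1015.040721·-53.470 − 59.152·-1539.383652) / 4560.623800 = 31.866660
y = (-84.740·-1539.383652 − -1015.040721·-0.500) / 4560.623800 = 28.491684
|P − Q| = √((31.866660 − 14.580)² + (28.491684 − -43.503)²) = 74.040955

74.041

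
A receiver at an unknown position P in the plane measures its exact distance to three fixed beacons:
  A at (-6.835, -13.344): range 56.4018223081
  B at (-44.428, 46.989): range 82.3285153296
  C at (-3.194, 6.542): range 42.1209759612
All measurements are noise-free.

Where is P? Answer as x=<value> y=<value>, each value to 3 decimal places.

eq1: (x + 6.835)² + (y + 13.344)² = 56.4018223081²
eq2: (x + 44.428)² + (y − 46.989)² = 82.3285153296²
eq3: (x + 3.194)² + (y − 6.542)² = 42.1209759612²
eq1−eq3, eq1−eq2 (x²,y² cancel):
  7.282·x + 39.772·y = 1235.208783
  -75.186·x + 120.666·y = 360.214867
det = 7.282·120.666 − 39.772·-75.186 = 3868.987404
x = (1235.208783·120.666 − 39.772·360.214867) / 3868.987404 = 34.820800
y = (7.282·360.214867 − 1235.208783·-75.186) / 3868.987404 = 24.681779

x=34.821 y=24.682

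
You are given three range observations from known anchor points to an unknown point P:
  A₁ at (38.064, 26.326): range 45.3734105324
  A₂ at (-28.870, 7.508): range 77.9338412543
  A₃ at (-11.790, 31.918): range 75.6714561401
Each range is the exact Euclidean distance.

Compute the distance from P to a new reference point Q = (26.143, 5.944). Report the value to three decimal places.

eq1: (x − 38.064)² + (y − 26.326)² = 45.3734105324²
eq2: (x + 28.870)² + (y − 7.508)² = 77.9338412543²
eq3: (x + 11.790)² + (y − 31.918)² = 75.6714561401²
eq2−eq1, eq2−eq3 (x²,y² cancel):
  133.868·x + 37.636·y = 5267.016637
  34.160·x + 48.820·y = 615.430198
det = 133.868·48.820 − 37.636·34.160 = 5249.790000
x = (5267.016637·48.820 − 37.636·615.430198) / 5249.790000 = 44.568149
y = (133.868·615.430198 − 5267.016637·34.160) / 5249.790000 = -18.578815
|P − Q| = √((44.568149 − 26.143)² + (-18.578815 − 5.944)²) = 30.673353

30.673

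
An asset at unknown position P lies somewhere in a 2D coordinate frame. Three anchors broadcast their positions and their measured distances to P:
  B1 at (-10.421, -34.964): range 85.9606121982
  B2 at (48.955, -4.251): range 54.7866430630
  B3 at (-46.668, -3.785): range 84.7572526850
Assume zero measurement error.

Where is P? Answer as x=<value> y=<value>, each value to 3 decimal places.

x=23.246 y=44.129

eq1: (x + 10.421)² + (y + 34.964)² = 85.9606121982²
eq2: (x − 48.955)² + (y + 4.251)² = 54.7866430630²
eq3: (x + 46.668)² + (y + 3.785)² = 84.7572526850²
eq3−eq1, eq3−eq2 (x²,y² cancel):
  72.494·x − 62.358·y = -1066.584879
  191.246·x − 0.932·y = 4404.650202
det = 72.494·-0.932 − -62.358·191.246 = 11858.153660
x = (-1066.584879·-0.932 − -62.358·4404.650202) / 11858.153660 = 23.246387
y = (72.494·4404.650202 − -1066.584879·191.246) / 11858.153660 = 44.129197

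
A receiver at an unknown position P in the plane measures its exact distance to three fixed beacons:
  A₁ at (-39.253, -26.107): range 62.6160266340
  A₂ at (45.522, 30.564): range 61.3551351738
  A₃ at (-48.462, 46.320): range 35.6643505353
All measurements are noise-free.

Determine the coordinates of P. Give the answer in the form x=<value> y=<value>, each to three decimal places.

eq1: (x + 39.253)² + (y + 26.107)² = 62.6160266340²
eq2: (x − 45.522)² + (y − 30.564)² = 61.3551351738²
eq3: (x + 48.462)² + (y − 46.320)² = 35.6643505353²
eq3−eq2, eq3−eq1 (x²,y² cancel):
  187.968·x − 31.512·y = -3980.203977
  18.418·x − 144.854·y = -4920.555278
det = 187.968·-144.854 − -31.512·18.418 = -26647.528656
x = (-3980.203977·-144.854 − -31.512·-4920.555278) / -26647.528656 = -15.817299
y = (187.968·-4920.555278 − -3980.203977·18.418) / -26647.528656 = 31.957918

x=-15.817 y=31.958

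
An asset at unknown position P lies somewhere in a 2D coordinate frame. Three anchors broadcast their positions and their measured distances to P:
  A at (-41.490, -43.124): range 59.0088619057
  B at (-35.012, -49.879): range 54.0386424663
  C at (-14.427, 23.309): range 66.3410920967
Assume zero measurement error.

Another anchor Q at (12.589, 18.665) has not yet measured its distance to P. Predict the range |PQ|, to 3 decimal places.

53.973

eq1: (x + 41.490)² + (y + 43.124)² = 59.0088619057²
eq2: (x + 35.012)² + (y + 49.879)² = 54.0386424663²
eq3: (x + 14.427)² + (y − 23.309)² = 66.3410920967²
eq1−eq3, eq1−eq2 (x²,y² cancel):
  54.126·x + 132.866·y = -3748.746383
  12.956·x − 13.510·y = 694.526213
det = 54.126·-13.510 − 132.866·12.956 = -2452.654156
x = (-3748.746383·-13.510 − 132.866·694.526213) / -2452.654156 = 16.974817
y = (54.126·694.526213 − -3748.746383·12.956) / -2452.654156 = -35.129569
|P − Q| = √((16.974817 − 12.589)² + (-35.129569 − 18.665)²) = 53.973059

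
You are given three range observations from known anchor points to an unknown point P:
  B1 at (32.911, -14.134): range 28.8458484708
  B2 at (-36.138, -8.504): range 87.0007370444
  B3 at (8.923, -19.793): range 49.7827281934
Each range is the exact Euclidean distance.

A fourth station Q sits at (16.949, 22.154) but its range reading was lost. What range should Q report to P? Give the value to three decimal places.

34.228

eq1: (x − 32.911)² + (y + 14.134)² = 28.8458484708²
eq2: (x + 36.138)² + (y + 8.504)² = 87.0007370444²
eq3: (x − 8.923)² + (y + 19.793)² = 49.7827281934²
eq1−eq2, eq1−eq3 (x²,y² cancel):
  -138.098·x + 11.260·y = -6641.676089
  -47.976·x − 11.318·y = -2457.758151
det = -138.098·-11.318 − 11.260·-47.976 = 2103.202924
x = (-6641.676089·-11.318 − 11.260·-2457.758151) / 2103.202924 = 48.899155
y = (-138.098·-2457.758151 − -6641.676089·-47.976) / 2103.202924 = 9.875620
|P − Q| = √((48.899155 − 16.949)² + (9.875620 − 22.154)²) = 34.228220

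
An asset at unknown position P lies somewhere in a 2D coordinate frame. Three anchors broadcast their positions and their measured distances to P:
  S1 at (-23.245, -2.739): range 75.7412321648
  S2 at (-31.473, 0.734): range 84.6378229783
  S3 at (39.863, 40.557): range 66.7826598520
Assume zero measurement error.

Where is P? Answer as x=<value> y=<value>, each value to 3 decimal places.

x=48.963 y=-25.603

eq1: (x + 23.245)² + (y + 2.739)² = 75.7412321648²
eq2: (x + 31.473)² + (y − 0.734)² = 84.6378229783²
eq3: (x − 39.863)² + (y − 40.557)² = 66.7826598520²
eq2−eq1, eq2−eq3 (x²,y² cancel):
  16.456·x − 6.946·y = 983.570490
  142.672·x + 79.646·y = 4946.477955
det = 16.456·79.646 − -6.946·142.672 = 2301.654288
x = (983.570490·79.646 − -6.946·4946.477955) / 2301.654288 = 48.962910
y = (16.456·4946.477955 − 983.570490·142.672) / 2301.654288 = -25.602771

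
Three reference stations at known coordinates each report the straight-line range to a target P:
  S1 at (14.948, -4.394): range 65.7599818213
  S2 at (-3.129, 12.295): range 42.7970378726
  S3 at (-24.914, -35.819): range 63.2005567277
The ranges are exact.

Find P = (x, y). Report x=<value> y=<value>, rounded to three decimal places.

eq1: (x − 14.948)² + (y + 4.394)² = 65.7599818213²
eq2: (x + 3.129)² + (y − 12.295)² = 42.7970378726²
eq3: (x + 24.914)² + (y + 35.819)² = 63.2005567277²
eq1−eq3, eq1−eq2 (x²,y² cancel):
  -79.724·x − 62.850·y = 1991.023055
  -36.154·x + 33.378·y = 2410.996484
det = -79.724·33.378 − -62.850·-36.154 = -4933.306572
x = (1991.023055·33.378 − -62.850·2410.996484) / -4933.306572 = -44.186894
y = (-79.724·2410.996484 − 1991.023055·-36.154) / -4933.306572 = 24.371248

x=-44.187 y=24.371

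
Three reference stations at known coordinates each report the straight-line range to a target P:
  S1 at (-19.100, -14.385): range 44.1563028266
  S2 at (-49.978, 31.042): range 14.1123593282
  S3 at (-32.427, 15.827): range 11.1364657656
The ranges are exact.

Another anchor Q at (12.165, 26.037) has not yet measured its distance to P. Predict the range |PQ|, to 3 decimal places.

48.930

eq1: (x + 19.100)² + (y + 14.385)² = 44.1563028266²
eq2: (x + 49.978)² + (y − 31.042)² = 14.1123593282²
eq3: (x + 32.427)² + (y − 15.827)² = 11.1364657656²
eq1−eq2, eq1−eq3 (x²,y² cancel):
  -61.756·x + 90.854·y = 4640.288417
  -26.654·x + 60.424·y = 2556.024243
det = -61.756·60.424 − 90.854·-26.654 = -1309.922028
x = (4640.288417·60.424 − 90.854·2556.024243) / -1309.922028 = -36.765364
y = (-61.756·2556.024243 − 4640.288417·-26.654) / -1309.922028 = 26.083679
|P − Q| = √((-36.765364 − 12.165)² + (26.083679 − 26.037)²) = 48.930387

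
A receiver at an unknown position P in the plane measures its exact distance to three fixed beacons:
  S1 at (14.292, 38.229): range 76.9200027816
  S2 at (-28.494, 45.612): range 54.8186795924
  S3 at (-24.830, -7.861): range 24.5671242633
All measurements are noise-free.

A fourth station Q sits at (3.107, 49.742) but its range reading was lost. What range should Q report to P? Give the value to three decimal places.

eq1: (x − 14.292)² + (y − 38.229)² = 76.9200027816²
eq2: (x + 28.494)² + (y − 45.612)² = 54.8186795924²
eq3: (x + 24.830)² + (y + 7.861)² = 24.5671242633²
eq1−eq2, eq1−eq3 (x²,y² cancel):
  -85.572·x + 14.766·y = 4138.244071
  -78.244·x − 92.180·y = 4325.749749
det = -85.572·-92.180 − 14.766·-78.244 = 9043.377864
x = (4138.244071·-92.180 − 14.766·4325.749749) / 9043.377864 = -49.244582
y = (-85.572·4325.749749 − 4138.244071·-78.244) / 9043.377864 = -5.127541
|P − Q| = √((-49.244582 − 3.107)² + (-5.127541 − 49.742)²) = 75.837686

75.838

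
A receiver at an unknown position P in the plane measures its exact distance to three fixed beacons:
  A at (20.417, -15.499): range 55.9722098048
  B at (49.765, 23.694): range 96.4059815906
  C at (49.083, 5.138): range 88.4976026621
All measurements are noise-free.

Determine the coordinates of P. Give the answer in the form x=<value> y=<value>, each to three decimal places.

eq1: (x − 20.417)² + (y + 15.499)² = 55.9722098048²
eq2: (x − 49.765)² + (y − 23.694)² = 96.4059815906²
eq3: (x − 49.083)² + (y − 5.138)² = 88.4976026621²
eq3−eq2, eq3−eq1 (x²,y² cancel):
  1.364·x + 37.112·y = -859.866682
  -57.332·x − 41.274·y = 2920.470363
det = 1.364·-41.274 − 37.112·-57.332 = 2071.407448
x = (-859.866682·-41.274 − 37.112·2920.470363) / 2071.407448 = -35.190739
y = (1.364·2920.470363 − -859.866682·-57.332) / 2071.407448 = -21.876119

x=-35.191 y=-21.876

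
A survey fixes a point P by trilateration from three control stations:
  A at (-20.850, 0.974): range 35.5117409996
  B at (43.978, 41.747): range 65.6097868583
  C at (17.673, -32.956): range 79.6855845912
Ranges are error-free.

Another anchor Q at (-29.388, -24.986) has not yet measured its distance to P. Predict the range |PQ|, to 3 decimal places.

eq1: (x + 20.850)² + (y − 0.974)² = 35.5117409996²
eq2: (x − 43.978)² + (y − 41.747)² = 65.6097868583²
eq3: (x − 17.673)² + (y + 32.956)² = 79.6855845912²
eq1−eq3, eq1−eq2 (x²,y² cancel):
  77.046·x − 67.860·y = -4125.946954
  129.656·x + 81.546·y = 197.644934
det = 77.046·81.546 − -67.860·129.656 = 15081.249276
x = (-4125.946954·81.546 − -67.860·197.644934) / 15081.249276 = -21.420128
y = (77.046·197.644934 − -4125.946954·129.656) / 15081.249276 = 36.481164
|P − Q| = √((-21.420128 − -29.388)² + (36.481164 − -24.986)²) = 61.981443

61.981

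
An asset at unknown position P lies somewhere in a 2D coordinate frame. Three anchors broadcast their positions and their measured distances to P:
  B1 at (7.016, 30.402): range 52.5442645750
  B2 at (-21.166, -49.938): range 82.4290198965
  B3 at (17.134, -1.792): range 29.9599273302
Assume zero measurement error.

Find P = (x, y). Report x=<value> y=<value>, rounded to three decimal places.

x=47.037 y=-3.646

eq1: (x − 7.016)² + (y − 30.402)² = 52.5442645750²
eq2: (x + 21.166)² + (y + 49.938)² = 82.4290198965²
eq3: (x − 17.134)² + (y + 1.792)² = 29.9599273302²
eq2−eq3, eq2−eq1 (x²,y² cancel):
  76.600·x + 96.292·y = 3251.927895
  56.364·x + 160.680·y = 2065.346041
det = 76.600·160.680 − 96.292·56.364 = 6880.685712
x = (3251.927895·160.680 − 96.292·2065.346041) / 6880.685712 = 47.036514
y = (76.600·2065.346041 − 3251.927895·56.364) / 6880.685712 = -3.645880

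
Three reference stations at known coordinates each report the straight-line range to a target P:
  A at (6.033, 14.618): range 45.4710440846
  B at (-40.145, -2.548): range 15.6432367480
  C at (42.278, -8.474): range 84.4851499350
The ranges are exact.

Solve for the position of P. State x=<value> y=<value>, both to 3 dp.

eq1: (x − 6.033)² + (y − 14.618)² = 45.4710440846²
eq2: (x + 40.145)² + (y + 2.548)² = 15.6432367480²
eq3: (x − 42.278)² + (y + 8.474)² = 84.4851499350²
eq3−eq2, eq3−eq1 (x²,y² cancel):
  -164.846·x + 11.852·y = 6651.905073
  -72.490·x + 46.184·y = 3460.969762
det = -164.846·46.184 − 11.852·-72.490 = -6754.096184
x = (6651.905073·46.184 − 11.852·3460.969762) / -6754.096184 = -39.411960
y = (-164.846·3460.969762 − 6651.905073·-72.490) / -6754.096184 = 13.078052

x=-39.412 y=13.078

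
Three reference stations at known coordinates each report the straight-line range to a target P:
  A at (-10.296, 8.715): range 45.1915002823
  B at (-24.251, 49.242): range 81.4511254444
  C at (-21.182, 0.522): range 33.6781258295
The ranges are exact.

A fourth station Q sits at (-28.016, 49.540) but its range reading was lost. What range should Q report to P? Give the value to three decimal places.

eq1: (x + 10.296)² + (y − 8.715)² = 45.1915002823²
eq2: (x + 24.251)² + (y − 49.242)² = 81.4511254444²
eq3: (x + 21.182)² + (y − 0.522)² = 33.6781258295²
eq3−eq2, eq3−eq1 (x²,y² cancel):
  -6.138·x + 97.440·y = -2936.133720
  21.772·x + 16.386·y = -1175.046305
det = -6.138·16.386 − 97.440·21.772 = -2222.040948
x = (-2936.133720·16.386 − 97.440·-1175.046305) / -2222.040948 = -29.875698
y = (-6.138·-1175.046305 − -2936.133720·21.772) / -2222.040948 = -32.014683
|P − Q| = √((-29.875698 − -28.016)² + (-32.014683 − 49.540)²) = 81.575884

81.576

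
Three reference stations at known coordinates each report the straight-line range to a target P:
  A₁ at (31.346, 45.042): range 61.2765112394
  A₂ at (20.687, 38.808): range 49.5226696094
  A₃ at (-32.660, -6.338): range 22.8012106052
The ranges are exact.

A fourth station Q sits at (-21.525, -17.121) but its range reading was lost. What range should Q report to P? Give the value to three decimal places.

eq1: (x − 31.346)² + (y − 45.042)² = 61.2765112394²
eq2: (x − 20.687)² + (y − 38.808)² = 49.5226696094²
eq3: (x + 32.660)² + (y + 6.338)² = 22.8012106052²
eq3−eq2, eq3−eq1 (x²,y² cancel):
  106.694·x + 90.292·y = -1105.432611
  128.012·x + 102.760·y = -1330.407989
det = 106.694·102.760 − 90.292·128.012 = -594.584064
x = (-1105.432611·102.760 − 90.292·-1330.407989) / -594.584064 = -10.984053
y = (106.694·-1330.407989 − -1105.432611·128.012) / -594.584064 = 0.736499
|P − Q| = √((-10.984053 − -21.525)² + (0.736499 − -17.121)²) = 20.736485

20.736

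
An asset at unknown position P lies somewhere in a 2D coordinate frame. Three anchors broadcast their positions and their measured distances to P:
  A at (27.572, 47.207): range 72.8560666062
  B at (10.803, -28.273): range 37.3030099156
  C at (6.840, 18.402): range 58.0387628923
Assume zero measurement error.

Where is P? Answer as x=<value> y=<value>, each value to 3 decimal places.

x=47.704 y=-22.812

eq1: (x − 27.572)² + (y − 47.207)² = 72.8560666062²
eq2: (x − 10.803)² + (y + 28.273)² = 37.3030099156²
eq3: (x − 6.840)² + (y − 18.402)² = 58.0387628923²
eq3−eq1, eq3−eq2 (x²,y² cancel):
  41.464·x + 57.610·y = 663.788386
  7.926·x − 93.350·y = 2507.631583
det = 41.464·-93.350 − 57.610·7.926 = -4327.281260
x = (663.788386·-93.350 − 57.610·2507.631583) / -4327.281260 = 47.704156
y = (41.464·2507.631583 − 663.788386·7.926) / -4327.281260 = -22.812303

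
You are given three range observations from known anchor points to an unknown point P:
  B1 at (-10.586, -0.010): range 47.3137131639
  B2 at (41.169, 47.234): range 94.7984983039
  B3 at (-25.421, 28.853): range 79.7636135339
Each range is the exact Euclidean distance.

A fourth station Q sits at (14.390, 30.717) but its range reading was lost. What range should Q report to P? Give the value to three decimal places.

73.252

eq1: (x + 10.586)² + (y + 0.010)² = 47.3137131639²
eq2: (x − 41.169)² + (y − 47.234)² = 94.7984983039²
eq3: (x + 25.421)² + (y − 28.853)² = 79.7636135339²
eq2−eq1, eq2−eq3 (x²,y² cancel):
  -103.510·x − 94.488·y = 2934.294006
  -133.180·x − 36.762·y = 177.306770
det = -103.510·-36.762 − -94.488·-133.180 = -8778.677220
x = (2934.294006·-36.762 − -94.488·177.306770) / -8778.677220 = 10.379372
y = (-103.510·177.306770 − 2934.294006·-133.180) / -8778.677220 = -42.425099
|P − Q| = √((10.379372 − 14.390)² + (-42.425099 − 30.717)²) = 73.251975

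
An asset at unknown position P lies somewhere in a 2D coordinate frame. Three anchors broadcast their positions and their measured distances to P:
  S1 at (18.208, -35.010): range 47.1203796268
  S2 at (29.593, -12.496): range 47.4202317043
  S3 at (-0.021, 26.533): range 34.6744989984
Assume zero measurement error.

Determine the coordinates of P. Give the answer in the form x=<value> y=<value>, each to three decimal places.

eq1: (x − 18.208)² + (y + 35.010)² = 47.1203796268²
eq2: (x − 29.593)² + (y + 12.496)² = 47.4202317043²
eq3: (x + 0.021)² + (y − 26.533)² = 34.6744989984²
eq1−eq3, eq1−eq2 (x²,y² cancel):
  -36.458·x + 123.086·y = 164.778461
  22.770·x + 45.028·y = -553.683898
det = -36.458·45.028 − 123.086·22.770 = -4444.299044
x = (164.778461·45.028 − 123.086·-553.683898) / -4444.299044 = -17.003892
y = (-36.458·-553.683898 − 164.778461·22.770) / -4444.299044 = -3.697816

x=-17.004 y=-3.698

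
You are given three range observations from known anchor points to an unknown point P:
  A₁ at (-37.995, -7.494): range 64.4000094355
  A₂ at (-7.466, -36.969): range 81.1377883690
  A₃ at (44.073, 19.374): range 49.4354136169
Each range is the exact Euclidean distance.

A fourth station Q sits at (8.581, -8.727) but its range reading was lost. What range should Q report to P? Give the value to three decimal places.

eq1: (x + 37.995)² + (y + 7.494)² = 64.4000094355²
eq2: (x + 7.466)² + (y + 36.969)² = 81.1377883690²
eq3: (x − 44.073)² + (y − 19.374)² = 49.4354136169²
eq2−eq3, eq2−eq1 (x²,y² cancel):
  103.078·x + 112.686·y = 5034.813670
  -61.058·x + 58.950·y = 2513.311430
det = 103.078·58.950 − 112.686·-61.058 = 12956.829888
x = (5034.813670·58.950 − 112.686·2513.311430) / 12956.829888 = 1.048656
y = (103.078·2513.311430 − 5034.813670·-61.058) / 12956.829888 = 43.720785
|P − Q| = √((1.048656 − 8.581)² + (43.720785 − -8.727)²) = 52.985907

52.986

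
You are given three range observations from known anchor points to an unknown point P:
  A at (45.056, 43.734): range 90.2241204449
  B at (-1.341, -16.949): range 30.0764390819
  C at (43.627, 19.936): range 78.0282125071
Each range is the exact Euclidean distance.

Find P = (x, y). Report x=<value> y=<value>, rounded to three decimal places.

eq1: (x − 45.056)² + (y − 43.734)² = 90.2241204449²
eq2: (x + 1.341)² + (y + 16.949)² = 30.0764390819²
eq3: (x − 43.627)² + (y − 19.936)² = 78.0282125071²
eq3−eq1, eq3−eq2 (x²,y² cancel):
  2.858·x + 47.596·y = -410.043296
  -89.936·x − 73.770·y = 3172.117416
det = 2.858·-73.770 − 47.596·-89.936 = 4069.759196
x = (-410.043296·-73.770 − 47.596·3172.117416) / 4069.759196 = -29.665442
y = (2.858·3172.117416 − -410.043296·-89.936) / 4069.759196 = -6.833756

x=-29.665 y=-6.834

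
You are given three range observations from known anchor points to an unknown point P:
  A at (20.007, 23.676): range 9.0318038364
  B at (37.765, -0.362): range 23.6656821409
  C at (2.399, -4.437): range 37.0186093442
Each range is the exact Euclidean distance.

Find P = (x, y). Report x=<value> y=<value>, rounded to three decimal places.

x=28.781 y=21.532

eq1: (x − 20.007)² + (y − 23.676)² = 9.0318038364²
eq2: (x − 37.765)² + (y + 0.362)² = 23.6656821409²
eq3: (x − 2.399)² + (y + 4.437)² = 37.0186093442²
eq2−eq1, eq2−eq3 (x²,y² cancel):
  -35.516·x + 48.076·y = 12.997787
  -70.732·x − 8.150·y = -2211.197026
det = -35.516·-8.150 − 48.076·-70.732 = 3689.967032
x = (12.997787·-8.150 − 48.076·-2211.197026) / 3689.967032 = 28.780630
y = (-35.516·-2211.197026 − 12.997787·-70.732) / 3689.967032 = 21.531963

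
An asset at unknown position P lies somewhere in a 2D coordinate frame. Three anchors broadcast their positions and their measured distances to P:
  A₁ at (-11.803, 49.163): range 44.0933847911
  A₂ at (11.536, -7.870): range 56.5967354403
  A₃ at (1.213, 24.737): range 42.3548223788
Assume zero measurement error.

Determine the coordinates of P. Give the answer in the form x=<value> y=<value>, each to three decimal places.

x=-40.085 y=15.335

eq1: (x + 11.803)² + (y − 49.163)² = 44.0933847911²
eq2: (x − 11.536)² + (y + 7.870)² = 56.5967354403²
eq3: (x − 1.213)² + (y − 24.737)² = 42.3548223788²
eq1−eq3, eq1−eq2 (x²,y² cancel):
  26.032·x − 48.852·y = -1792.625236
  46.678·x − 114.066·y = -3620.259062
det = 26.032·-114.066 − -48.852·46.678 = -689.052456
x = (-1792.625236·-114.066 − -48.852·-3620.259062) / -689.052456 = -40.085039
y = (26.032·-3620.259062 − -1792.625236·46.678) / -689.052456 = 15.334715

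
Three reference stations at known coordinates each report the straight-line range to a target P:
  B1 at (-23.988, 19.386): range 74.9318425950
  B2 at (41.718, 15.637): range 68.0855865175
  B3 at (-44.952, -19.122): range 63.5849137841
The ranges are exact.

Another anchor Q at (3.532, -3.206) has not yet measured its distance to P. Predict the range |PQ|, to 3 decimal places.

eq1: (x + 23.988)² + (y − 19.386)² = 74.9318425950²
eq2: (x − 41.718)² + (y − 15.637)² = 68.0855865175²
eq3: (x + 44.952)² + (y + 19.122)² = 63.5849137841²
eq1−eq3, eq1−eq2 (x²,y² cancel):
  -41.928·x − 77.016·y = 3006.831822
  131.412·x − 7.498·y = 2012.800096
det = -41.928·-7.498 − -77.016·131.412 = 10435.202736
x = (3006.831822·-7.498 − -77.016·2012.800096) / 10435.202736 = 12.694778
y = (-41.928·2012.800096 − 3006.831822·131.412) / 10435.202736 = -45.952769
|P − Q| = √((12.694778 − 3.532)² + (-45.952769 − -3.206)²) = 43.717763

43.718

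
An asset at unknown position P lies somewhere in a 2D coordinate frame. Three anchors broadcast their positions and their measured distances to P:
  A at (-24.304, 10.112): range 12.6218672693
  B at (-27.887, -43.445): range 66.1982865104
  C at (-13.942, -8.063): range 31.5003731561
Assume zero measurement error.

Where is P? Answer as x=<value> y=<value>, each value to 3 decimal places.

eq1: (x + 24.304)² + (y − 10.112)² = 12.6218672693²
eq2: (x + 27.887)² + (y + 43.445)² = 66.1982865104²
eq3: (x + 13.942)² + (y + 8.063)² = 31.5003731561²
eq2−eq3, eq2−eq1 (x²,y² cancel):
  27.890·x + 70.764·y = 984.178167
  7.166·x + 107.114·y = 2250.685770
det = 27.890·107.114 − 70.764·7.166 = 2480.314636
x = (984.178167·107.114 − 70.764·2250.685770) / 2480.314636 = -21.710257
y = (27.890·2250.685770 − 984.178167·7.166) / 2480.314636 = 22.464491

x=-21.710 y=22.464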